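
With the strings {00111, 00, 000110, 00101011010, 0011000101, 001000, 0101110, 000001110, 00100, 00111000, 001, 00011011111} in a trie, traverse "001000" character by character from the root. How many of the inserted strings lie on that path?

4

Check each prefix of "001000" against the stored set — each match is an end-marker on the path.
Prefixes of the query that are stored words: "00", "001", "00100", "001000"
Count: 4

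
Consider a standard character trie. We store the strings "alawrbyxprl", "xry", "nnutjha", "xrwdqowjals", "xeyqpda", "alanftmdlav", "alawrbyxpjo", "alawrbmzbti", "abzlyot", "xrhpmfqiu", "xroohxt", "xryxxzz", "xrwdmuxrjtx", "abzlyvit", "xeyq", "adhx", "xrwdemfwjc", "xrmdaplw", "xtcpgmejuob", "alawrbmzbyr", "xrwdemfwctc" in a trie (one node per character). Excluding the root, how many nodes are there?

113

Trace insertions, counting only characters that open a new branch:
  "alawrbyxprl" → 11 new (a, l, a, w, r, b, y, x, p, r, l)
  "xry" → 3 new (x, r, y)
  "nnutjha" → 7 new (n, n, u, t, j, h, a)
  "xrwdqowjals" → prefix "xr" already present; 9 new (w, d, q, o, w, j, a, l, s)
  "xeyqpda" → prefix "x" already present; 6 new (e, y, q, p, d, a)
  "alanftmdlav" → prefix "ala" already present; 8 new (n, f, t, m, d, l, a, v)
  "alawrbyxpjo" → prefix "alawrbyxp" already present; 2 new (j, o)
  "alawrbmzbti" → prefix "alawrb" already present; 5 new (m, z, b, t, i)
  "abzlyot" → prefix "a" already present; 6 new (b, z, l, y, o, t)
  "xrhpmfqiu" → prefix "xr" already present; 7 new (h, p, m, f, q, i, u)
  "xroohxt" → prefix "xr" already present; 5 new (o, o, h, x, t)
  "xryxxzz" → prefix "xry" already present; 4 new (x, x, z, z)
  "xrwdmuxrjtx" → prefix "xrwd" already present; 7 new (m, u, x, r, j, t, x)
  "abzlyvit" → prefix "abzly" already present; 3 new (v, i, t)
  "xeyq" → prefix "xeyq" already present; 0 new (none)
  "adhx" → prefix "a" already present; 3 new (d, h, x)
  "xrwdemfwjc" → prefix "xrwd" already present; 6 new (e, m, f, w, j, c)
  "xrmdaplw" → prefix "xr" already present; 6 new (m, d, a, p, l, w)
  "xtcpgmejuob" → prefix "x" already present; 10 new (t, c, p, g, m, e, j, u, o, b)
  "alawrbmzbyr" → prefix "alawrbmzb" already present; 2 new (y, r)
  "xrwdemfwctc" → prefix "xrwdemfw" already present; 3 new (c, t, c)
Total nodes = 11 + 3 + 7 + 9 + 6 + 8 + 2 + 5 + 6 + 7 + 5 + 4 + 7 + 3 + 0 + 3 + 6 + 6 + 10 + 2 + 3 = 113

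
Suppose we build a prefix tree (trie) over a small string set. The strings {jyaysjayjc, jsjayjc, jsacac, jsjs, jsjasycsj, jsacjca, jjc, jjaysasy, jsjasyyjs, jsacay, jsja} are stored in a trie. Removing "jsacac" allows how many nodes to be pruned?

After clearing the end-marker at "jsacac", prune upward until reaching a node still needed by another word.
The suffix "c" (1 node) is used only by "jsacac"; the node for "jsaca" still has the child "y", so pruning stops there.
Nodes removed: 1

1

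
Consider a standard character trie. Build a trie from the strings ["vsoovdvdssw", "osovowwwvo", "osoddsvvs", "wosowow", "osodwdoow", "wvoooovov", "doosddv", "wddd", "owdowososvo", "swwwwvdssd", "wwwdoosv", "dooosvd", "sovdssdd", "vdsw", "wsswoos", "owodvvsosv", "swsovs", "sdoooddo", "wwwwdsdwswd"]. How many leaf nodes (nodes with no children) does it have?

A leaf is a node with no children — equivalently, the end of a word that is not a proper prefix of any other stored word.
Those words: "dooosvd", "doosddv", "osoddsvvs", "osodwdoow", "osovowwwvo", "owdowososvo", "owodvvsosv", "sdoooddo", "sovdssdd", "swsovs", "swwwwvdssd", "vdsw", "vsoovdvdssw", "wddd", "wosowow", "wsswoos", "wvoooovov", "wwwdoosv", "wwwwdsdwswd"
Leaf count: 19

19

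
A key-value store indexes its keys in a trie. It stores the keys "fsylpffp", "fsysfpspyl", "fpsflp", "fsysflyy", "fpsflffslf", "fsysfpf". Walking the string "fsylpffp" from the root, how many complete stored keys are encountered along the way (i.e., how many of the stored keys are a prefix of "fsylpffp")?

1

Traverse "fsylpffp" character by character; count nodes along the way that are marked as word ends.
Prefixes of the query that are stored words: "fsylpffp"
Count: 1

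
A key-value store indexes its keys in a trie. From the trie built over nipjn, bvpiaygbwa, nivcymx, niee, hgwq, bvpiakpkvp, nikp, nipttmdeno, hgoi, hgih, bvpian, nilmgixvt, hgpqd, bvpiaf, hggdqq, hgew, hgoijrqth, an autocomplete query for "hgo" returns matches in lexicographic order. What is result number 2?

DFS of the "hgo" subtree visits, in order: "hgoi", "hgoijrqth"
The 2nd is hgoijrqth.

hgoijrqth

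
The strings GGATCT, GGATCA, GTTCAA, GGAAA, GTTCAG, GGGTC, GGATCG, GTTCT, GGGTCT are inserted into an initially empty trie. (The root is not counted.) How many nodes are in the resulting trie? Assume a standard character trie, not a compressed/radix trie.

Insert word by word; a character creates a node only if that edge doesn't already exist:
  "GGATCT" → 6 new (G, G, A, T, C, T)
  "GGATCA" → prefix "GGATC" already present; 1 new (A)
  "GTTCAA" → prefix "G" already present; 5 new (T, T, C, A, A)
  "GGAAA" → prefix "GGA" already present; 2 new (A, A)
  "GTTCAG" → prefix "GTTCA" already present; 1 new (G)
  "GGGTC" → prefix "GG" already present; 3 new (G, T, C)
  "GGATCG" → prefix "GGATC" already present; 1 new (G)
  "GTTCT" → prefix "GTTC" already present; 1 new (T)
  "GGGTCT" → prefix "GGGTC" already present; 1 new (T)
Total nodes = 6 + 1 + 5 + 2 + 1 + 3 + 1 + 1 + 1 = 21

21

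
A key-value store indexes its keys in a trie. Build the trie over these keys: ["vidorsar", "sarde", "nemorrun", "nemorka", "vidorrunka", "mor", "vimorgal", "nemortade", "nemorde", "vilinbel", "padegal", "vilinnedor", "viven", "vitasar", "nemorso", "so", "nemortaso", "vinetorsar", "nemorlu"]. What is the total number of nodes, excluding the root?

84

Count nodes per top-level branch (shared prefixes stored once):
  'm'-branch (mor): 3 nodes
  'n'-branch (nemorde, nemorka, nemorlu, nemorrun, nemorso, nemortade, nemortaso): 22 nodes
  'p'-branch (padegal): 7 nodes
  's'-branch (sarde, so): 6 nodes
  'v'-branch (vidorrunka, vidorsar, vilinbel, vilinnedor, vimorgal, vinetorsar, vitasar, viven): 46 nodes
Sum: 84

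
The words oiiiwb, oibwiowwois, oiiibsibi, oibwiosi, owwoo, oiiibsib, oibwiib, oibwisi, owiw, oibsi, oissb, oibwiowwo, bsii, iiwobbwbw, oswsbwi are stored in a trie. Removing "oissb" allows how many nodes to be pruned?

3

After clearing the end-marker at "oissb", prune upward until reaching a node still needed by another word.
The suffix "ssb" (3 nodes) is used only by "oissb"; the node for "oi" still has the child "i", so pruning stops there.
Nodes removed: 3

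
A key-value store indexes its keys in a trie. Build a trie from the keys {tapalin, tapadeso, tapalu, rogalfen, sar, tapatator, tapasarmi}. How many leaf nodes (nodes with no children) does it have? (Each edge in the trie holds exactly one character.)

Leaves are exactly the stored words that no other stored word extends.
Those words: "rogalfen", "sar", "tapadeso", "tapalin", "tapalu", "tapasarmi", "tapatator"
Leaf count: 7

7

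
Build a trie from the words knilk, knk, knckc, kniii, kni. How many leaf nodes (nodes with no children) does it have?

Leaves are exactly the stored words that no other stored word extends.
Those words: "knckc", "kniii", "knilk", "knk"
Leaf count: 4

4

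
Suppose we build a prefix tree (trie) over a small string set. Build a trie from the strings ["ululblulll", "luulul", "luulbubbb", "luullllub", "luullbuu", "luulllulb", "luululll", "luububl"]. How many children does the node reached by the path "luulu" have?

1

The children of the "luulu" node are the distinct next characters among strings starting with "luulu".
Characters that immediately follow "luulu" among the stored strings: {l}.
That node has 1 child edge.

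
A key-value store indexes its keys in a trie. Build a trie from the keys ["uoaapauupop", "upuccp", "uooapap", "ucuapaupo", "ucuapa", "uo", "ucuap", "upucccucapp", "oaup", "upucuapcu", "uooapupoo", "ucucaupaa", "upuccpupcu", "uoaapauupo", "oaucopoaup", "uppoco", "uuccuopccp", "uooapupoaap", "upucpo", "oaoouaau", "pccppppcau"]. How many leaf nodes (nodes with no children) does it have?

16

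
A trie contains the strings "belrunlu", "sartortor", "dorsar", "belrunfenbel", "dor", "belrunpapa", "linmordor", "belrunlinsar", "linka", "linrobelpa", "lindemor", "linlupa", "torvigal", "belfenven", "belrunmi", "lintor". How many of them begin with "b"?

6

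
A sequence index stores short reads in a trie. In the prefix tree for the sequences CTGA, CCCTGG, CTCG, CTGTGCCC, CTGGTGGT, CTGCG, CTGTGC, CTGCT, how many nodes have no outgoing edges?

7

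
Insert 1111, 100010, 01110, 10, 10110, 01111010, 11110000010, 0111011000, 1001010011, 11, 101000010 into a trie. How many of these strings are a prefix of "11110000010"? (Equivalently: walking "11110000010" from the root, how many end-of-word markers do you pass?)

Walk "11110000010" from the root; an end-of-word marker is hit whenever a stored word is a prefix of "11110000010".
Prefixes of the query that are stored words: "11", "1111", "11110000010"
Count: 3

3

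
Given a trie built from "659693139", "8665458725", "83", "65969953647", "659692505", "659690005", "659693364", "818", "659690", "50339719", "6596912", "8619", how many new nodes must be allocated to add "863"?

Walking "863" from the root, the first 2 characters ("86") follow existing edges; "3" is the first miss.
Each of the 1 remaining characters creates one node.

1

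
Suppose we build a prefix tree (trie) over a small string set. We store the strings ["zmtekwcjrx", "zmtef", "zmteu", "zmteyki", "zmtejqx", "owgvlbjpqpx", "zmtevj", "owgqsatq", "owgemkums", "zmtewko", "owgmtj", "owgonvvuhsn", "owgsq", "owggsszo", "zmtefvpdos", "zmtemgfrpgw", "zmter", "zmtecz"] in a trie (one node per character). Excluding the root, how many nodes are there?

For each word, the new-node count is its length minus the longest prefix already in the trie:
  "zmtekwcjrx" → 10 new (z, m, t, e, k, w, c, j, r, x)
  "zmtef" → prefix "zmte" already present; 1 new (f)
  "zmteu" → prefix "zmte" already present; 1 new (u)
  "zmteyki" → prefix "zmte" already present; 3 new (y, k, i)
  "zmtejqx" → prefix "zmte" already present; 3 new (j, q, x)
  "owgvlbjpqpx" → 11 new (o, w, g, v, l, b, j, p, q, p, x)
  "zmtevj" → prefix "zmte" already present; 2 new (v, j)
  "owgqsatq" → prefix "owg" already present; 5 new (q, s, a, t, q)
  "owgemkums" → prefix "owg" already present; 6 new (e, m, k, u, m, s)
  "zmtewko" → prefix "zmte" already present; 3 new (w, k, o)
  "owgmtj" → prefix "owg" already present; 3 new (m, t, j)
  "owgonvvuhsn" → prefix "owg" already present; 8 new (o, n, v, v, u, h, s, n)
  "owgsq" → prefix "owg" already present; 2 new (s, q)
  "owggsszo" → prefix "owg" already present; 5 new (g, s, s, z, o)
  "zmtefvpdos" → prefix "zmtef" already present; 5 new (v, p, d, o, s)
  "zmtemgfrpgw" → prefix "zmte" already present; 7 new (m, g, f, r, p, g, w)
  "zmter" → prefix "zmte" already present; 1 new (r)
  "zmtecz" → prefix "zmte" already present; 2 new (c, z)
Total nodes = 10 + 1 + 1 + 3 + 3 + 11 + 2 + 5 + 6 + 3 + 3 + 8 + 2 + 5 + 5 + 7 + 1 + 2 = 78

78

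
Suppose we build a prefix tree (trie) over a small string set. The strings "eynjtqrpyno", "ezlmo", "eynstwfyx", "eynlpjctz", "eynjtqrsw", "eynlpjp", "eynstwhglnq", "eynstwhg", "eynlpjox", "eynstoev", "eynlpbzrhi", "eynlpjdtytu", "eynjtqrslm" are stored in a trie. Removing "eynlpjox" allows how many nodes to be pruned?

2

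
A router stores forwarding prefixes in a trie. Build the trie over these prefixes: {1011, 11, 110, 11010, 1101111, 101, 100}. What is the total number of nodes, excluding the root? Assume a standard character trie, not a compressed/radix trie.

12

Count nodes per top-level branch (shared prefixes stored once):
  '1'-branch (100, 101, 1011, 11, 110, 11010, 1101111): 12 nodes
Sum: 12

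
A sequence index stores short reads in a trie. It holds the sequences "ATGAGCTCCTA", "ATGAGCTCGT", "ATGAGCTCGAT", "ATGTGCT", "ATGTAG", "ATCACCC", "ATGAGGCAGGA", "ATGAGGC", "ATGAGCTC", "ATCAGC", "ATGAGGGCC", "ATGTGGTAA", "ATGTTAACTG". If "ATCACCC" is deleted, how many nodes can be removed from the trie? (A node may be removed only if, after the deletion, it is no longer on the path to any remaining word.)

3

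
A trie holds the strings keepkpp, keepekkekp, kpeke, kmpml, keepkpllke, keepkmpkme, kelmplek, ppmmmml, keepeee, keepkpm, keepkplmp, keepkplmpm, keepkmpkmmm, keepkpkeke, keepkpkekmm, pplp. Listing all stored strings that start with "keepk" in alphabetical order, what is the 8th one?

keepkpm

DFS of the "keepk" subtree visits, in order: "keepkmpkme", "keepkmpkmmm", "keepkpkeke", "keepkpkekmm", "keepkpllke", "keepkplmp", "keepkplmpm", "keepkpm", "keepkpp"
The 8th is keepkpm.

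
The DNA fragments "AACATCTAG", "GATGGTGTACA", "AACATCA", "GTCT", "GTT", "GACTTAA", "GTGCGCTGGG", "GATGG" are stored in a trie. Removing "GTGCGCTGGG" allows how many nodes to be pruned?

Walk "GTGCGCTGGG" from the leaf back toward the root, removing each node that no remaining word uses.
The suffix "GCGCTGGG" (8 nodes) is used only by "GTGCGCTGGG"; the node for "GT" still has the child "C", so pruning stops there.
Nodes removed: 8

8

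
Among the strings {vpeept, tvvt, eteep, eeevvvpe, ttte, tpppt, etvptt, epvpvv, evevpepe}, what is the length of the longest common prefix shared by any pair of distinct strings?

2

The deepest shared node is where two words last agree before diverging.
"eteep" and "etvptt" agree on "et" (2 characters) before diverging; nothing deeper is shared.
Longest shared-prefix length: 2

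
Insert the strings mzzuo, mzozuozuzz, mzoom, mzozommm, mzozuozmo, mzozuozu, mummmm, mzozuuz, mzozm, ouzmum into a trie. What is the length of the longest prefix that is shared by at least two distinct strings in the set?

Equivalently: take the maximum, over all pairs, of their longest common prefix length.
e.g. "mzozuozu" and "mzozuozuzz" share the prefix "mzozuozu" of length 8; no pair shares a longer one.
Longest shared-prefix length: 8

8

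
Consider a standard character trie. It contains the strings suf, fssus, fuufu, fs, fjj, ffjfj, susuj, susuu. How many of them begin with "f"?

5

Walk to "f"; the words in its subtree are exactly those with that prefix.
Words under "f": ffjfj, fjj, fs, fssus, fuufu
Count: 5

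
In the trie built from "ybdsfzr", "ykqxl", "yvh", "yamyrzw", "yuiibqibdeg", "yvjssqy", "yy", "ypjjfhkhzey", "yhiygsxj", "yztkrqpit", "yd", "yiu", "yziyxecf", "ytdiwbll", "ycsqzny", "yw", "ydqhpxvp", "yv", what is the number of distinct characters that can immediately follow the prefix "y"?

14

The children of the "y" node are the distinct next characters among strings starting with "y".
Characters that immediately follow "y" among the stored strings: {a, b, c, d, h, i, k, p, t, u, v, w, y, z}.
That node has 14 child edges.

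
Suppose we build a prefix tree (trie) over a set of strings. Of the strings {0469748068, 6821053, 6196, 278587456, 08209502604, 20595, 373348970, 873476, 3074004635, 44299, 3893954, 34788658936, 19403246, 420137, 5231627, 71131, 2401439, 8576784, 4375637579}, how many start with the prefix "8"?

Filter for entries beginning with "8":
Matches: "8576784", "873476"
Count: 2

2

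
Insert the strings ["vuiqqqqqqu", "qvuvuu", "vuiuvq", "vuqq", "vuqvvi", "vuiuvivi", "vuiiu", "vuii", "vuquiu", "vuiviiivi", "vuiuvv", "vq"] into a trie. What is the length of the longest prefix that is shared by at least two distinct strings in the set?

The deepest shared node is where two words last agree before diverging.
"vuiuvivi" and "vuiuvq" agree on "vuiuv" (5 characters) before diverging; nothing deeper is shared.
Longest shared-prefix length: 5

5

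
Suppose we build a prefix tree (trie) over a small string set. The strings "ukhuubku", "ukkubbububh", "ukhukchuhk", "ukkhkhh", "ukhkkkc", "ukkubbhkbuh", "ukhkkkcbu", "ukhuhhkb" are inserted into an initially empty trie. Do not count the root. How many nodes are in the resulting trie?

For each word, the new-node count is its length minus the longest prefix already in the trie:
  "ukhuubku" → 8 new (u, k, h, u, u, b, k, u)
  "ukkubbububh" → prefix "uk" already present; 9 new (k, u, b, b, u, b, u, b, h)
  "ukhukchuhk" → prefix "ukhu" already present; 6 new (k, c, h, u, h, k)
  "ukkhkhh" → prefix "ukk" already present; 4 new (h, k, h, h)
  "ukhkkkc" → prefix "ukh" already present; 4 new (k, k, k, c)
  "ukkubbhkbuh" → prefix "ukkubb" already present; 5 new (h, k, b, u, h)
  "ukhkkkcbu" → prefix "ukhkkkc" already present; 2 new (b, u)
  "ukhuhhkb" → prefix "ukhu" already present; 4 new (h, h, k, b)
Total nodes = 8 + 9 + 6 + 4 + 4 + 5 + 2 + 4 = 42

42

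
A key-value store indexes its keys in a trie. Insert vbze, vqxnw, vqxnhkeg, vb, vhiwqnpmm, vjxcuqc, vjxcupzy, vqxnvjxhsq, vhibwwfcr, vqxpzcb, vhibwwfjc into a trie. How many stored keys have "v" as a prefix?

Filter for entries beginning with "v":
Matches: "vb", "vbze", "vhibwwfcr", "vhibwwfjc", "vhiwqnpmm", "vjxcupzy", "vjxcuqc", "vqxnhkeg", "vqxnvjxhsq", "vqxnw", "vqxpzcb"
Count: 11

11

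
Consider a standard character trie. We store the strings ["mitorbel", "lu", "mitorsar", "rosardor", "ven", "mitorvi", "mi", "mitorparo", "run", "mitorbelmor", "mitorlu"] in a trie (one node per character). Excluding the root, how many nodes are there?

For each word, the new-node count is its length minus the longest prefix already in the trie:
  "mitorbel" → 8 new (m, i, t, o, r, b, e, l)
  "lu" → 2 new (l, u)
  "mitorsar" → prefix "mitor" already present; 3 new (s, a, r)
  "rosardor" → 8 new (r, o, s, a, r, d, o, r)
  "ven" → 3 new (v, e, n)
  "mitorvi" → prefix "mitor" already present; 2 new (v, i)
  "mi" → prefix "mi" already present; 0 new (none)
  "mitorparo" → prefix "mitor" already present; 4 new (p, a, r, o)
  "run" → prefix "r" already present; 2 new (u, n)
  "mitorbelmor" → prefix "mitorbel" already present; 3 new (m, o, r)
  "mitorlu" → prefix "mitor" already present; 2 new (l, u)
Total nodes = 8 + 2 + 3 + 8 + 3 + 2 + 0 + 4 + 2 + 3 + 2 = 37

37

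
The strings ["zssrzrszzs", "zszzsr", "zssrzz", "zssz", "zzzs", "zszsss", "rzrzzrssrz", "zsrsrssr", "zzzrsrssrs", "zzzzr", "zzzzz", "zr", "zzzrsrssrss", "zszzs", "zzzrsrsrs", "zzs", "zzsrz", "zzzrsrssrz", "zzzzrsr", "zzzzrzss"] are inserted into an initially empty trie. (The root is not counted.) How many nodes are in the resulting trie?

Count nodes per top-level branch (shared prefixes stored once):
  'r'-branch (rzrzzrssrz): 10 nodes
  'z'-branch (zr, zsrsrssr, zssrzrszzs, zssrzz, zssz, zszsss, zszzs, zszzsr, zzs, zzsrz, zzzrsrsrs, zzzrsrssrs, zzzrsrssrss, zzzrsrssrz, zzzs, zzzzr, zzzzrsr, zzzzrzss, zzzzz): 51 nodes
Sum: 61

61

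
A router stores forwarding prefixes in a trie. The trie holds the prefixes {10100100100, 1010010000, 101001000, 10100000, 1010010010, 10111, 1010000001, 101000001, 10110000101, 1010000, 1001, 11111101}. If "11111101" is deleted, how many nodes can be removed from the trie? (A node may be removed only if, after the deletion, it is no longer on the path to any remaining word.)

7

A node on "11111101"'s path can go only if nothing else ends at it or branches off below it.
The suffix "1111101" (7 nodes) is used only by "11111101"; the node for "1" still has the child "0", so pruning stops there.
Nodes removed: 7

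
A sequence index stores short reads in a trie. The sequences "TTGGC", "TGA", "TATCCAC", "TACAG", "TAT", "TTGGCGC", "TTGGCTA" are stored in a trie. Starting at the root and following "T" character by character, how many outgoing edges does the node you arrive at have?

The children of the "T" node are the distinct next characters among strings starting with "T".
Characters that immediately follow "T" among the stored strings: {A, G, T}.
That node has 3 child edges.

3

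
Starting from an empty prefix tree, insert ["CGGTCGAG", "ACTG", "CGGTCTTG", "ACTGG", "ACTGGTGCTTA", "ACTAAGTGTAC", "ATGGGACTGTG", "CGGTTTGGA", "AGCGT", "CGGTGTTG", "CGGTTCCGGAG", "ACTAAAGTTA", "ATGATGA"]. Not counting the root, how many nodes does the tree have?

68

Count nodes per top-level branch (shared prefixes stored once):
  'A'-branch (ACTAAAGTTA, ACTAAGTGTAC, ACTG, ACTGG, ACTGGTGCTTA, AGCGT, ATGATGA, ATGGGACTGTG): 42 nodes
  'C'-branch (CGGTCGAG, CGGTCTTG, CGGTGTTG, CGGTTCCGGAG, CGGTTTGGA): 26 nodes
Sum: 68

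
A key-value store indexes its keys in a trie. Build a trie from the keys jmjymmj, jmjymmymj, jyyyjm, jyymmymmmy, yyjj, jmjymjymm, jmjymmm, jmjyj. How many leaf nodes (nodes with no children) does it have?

A leaf is a node with no children — equivalently, the end of a word that is not a proper prefix of any other stored word.
Those words: "jmjyj", "jmjymjymm", "jmjymmj", "jmjymmm", "jmjymmymj", "jyymmymmmy", "jyyyjm", "yyjj"
Leaf count: 8

8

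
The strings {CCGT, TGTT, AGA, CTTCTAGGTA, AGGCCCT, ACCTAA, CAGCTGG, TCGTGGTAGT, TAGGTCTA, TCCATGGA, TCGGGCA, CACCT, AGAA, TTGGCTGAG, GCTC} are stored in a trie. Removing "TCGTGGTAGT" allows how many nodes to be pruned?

Walk "TCGTGGTAGT" from the leaf back toward the root, removing each node that no remaining word uses.
The suffix "TGGTAGT" (7 nodes) is used only by "TCGTGGTAGT"; the node for "TCG" still has the child "G", so pruning stops there.
Nodes removed: 7

7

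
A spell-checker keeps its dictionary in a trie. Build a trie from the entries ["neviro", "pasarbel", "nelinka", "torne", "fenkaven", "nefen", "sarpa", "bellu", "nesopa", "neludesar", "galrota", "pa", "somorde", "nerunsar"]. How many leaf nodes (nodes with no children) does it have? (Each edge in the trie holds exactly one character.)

Leaves are exactly the stored words that no other stored word extends.
Those words: "bellu", "fenkaven", "galrota", "nefen", "nelinka", "neludesar", "nerunsar", "nesopa", "neviro", "pasarbel", "sarpa", "somorde", "torne"
Leaf count: 13

13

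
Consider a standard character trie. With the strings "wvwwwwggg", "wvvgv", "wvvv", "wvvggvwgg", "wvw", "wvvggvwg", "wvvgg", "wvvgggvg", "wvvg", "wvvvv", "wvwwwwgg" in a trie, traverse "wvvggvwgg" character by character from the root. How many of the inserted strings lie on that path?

4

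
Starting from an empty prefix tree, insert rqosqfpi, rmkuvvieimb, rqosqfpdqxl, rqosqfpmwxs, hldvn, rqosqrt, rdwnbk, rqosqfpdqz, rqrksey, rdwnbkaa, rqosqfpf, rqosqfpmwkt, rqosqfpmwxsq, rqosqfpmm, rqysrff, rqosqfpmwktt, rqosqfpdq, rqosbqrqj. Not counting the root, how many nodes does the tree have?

Trace insertions, counting only characters that open a new branch:
  "rqosqfpi" → 8 new (r, q, o, s, q, f, p, i)
  "rmkuvvieimb" → prefix "r" already present; 10 new (m, k, u, v, v, i, e, i, m, b)
  "rqosqfpdqxl" → prefix "rqosqfp" already present; 4 new (d, q, x, l)
  "rqosqfpmwxs" → prefix "rqosqfp" already present; 4 new (m, w, x, s)
  "hldvn" → 5 new (h, l, d, v, n)
  "rqosqrt" → prefix "rqosq" already present; 2 new (r, t)
  "rdwnbk" → prefix "r" already present; 5 new (d, w, n, b, k)
  "rqosqfpdqz" → prefix "rqosqfpdq" already present; 1 new (z)
  "rqrksey" → prefix "rq" already present; 5 new (r, k, s, e, y)
  "rdwnbkaa" → prefix "rdwnbk" already present; 2 new (a, a)
  "rqosqfpf" → prefix "rqosqfp" already present; 1 new (f)
  "rqosqfpmwkt" → prefix "rqosqfpmw" already present; 2 new (k, t)
  "rqosqfpmwxsq" → prefix "rqosqfpmwxs" already present; 1 new (q)
  "rqosqfpmm" → prefix "rqosqfpm" already present; 1 new (m)
  "rqysrff" → prefix "rq" already present; 5 new (y, s, r, f, f)
  "rqosqfpmwktt" → prefix "rqosqfpmwkt" already present; 1 new (t)
  "rqosqfpdq" → prefix "rqosqfpdq" already present; 0 new (none)
  "rqosbqrqj" → prefix "rqos" already present; 5 new (b, q, r, q, j)
Total nodes = 8 + 10 + 4 + 4 + 5 + 2 + 5 + 1 + 5 + 2 + 1 + 2 + 1 + 1 + 5 + 1 + 0 + 5 = 62

62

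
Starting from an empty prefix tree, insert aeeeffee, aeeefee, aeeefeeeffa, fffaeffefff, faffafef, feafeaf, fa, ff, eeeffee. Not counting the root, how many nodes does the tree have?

45

Count nodes per top-level branch (shared prefixes stored once):
  'a'-branch (aeeefee, aeeefeeeffa, aeeeffee): 14 nodes
  'e'-branch (eeeffee): 7 nodes
  'f'-branch (fa, faffafef, feafeaf, ff, fffaeffefff): 24 nodes
Sum: 45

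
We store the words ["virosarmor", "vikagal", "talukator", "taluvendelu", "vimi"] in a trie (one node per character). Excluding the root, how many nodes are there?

33

Trie structure (* marks end of a word):
(root)
├─ t
│  └─ a
│     └─ l
│        └─ u
│           ├─ k
│           │  └─ a
│           │     └─ t
│           │        └─ o
│           │           └─ r *
│           └─ v
│              └─ e
│                 └─ n
│                    └─ d
│                       └─ e
│                          └─ l
│                             └─ u *
└─ v
   └─ i
      ├─ k
      │  └─ a
      │     └─ g
      │        └─ a
      │           └─ l *
      ├─ m
      │  └─ i *
      └─ r
         └─ o
            └─ s
               └─ a
                  └─ r
                     └─ m
                        └─ o
                           └─ r *
Counting every labelled node above: 33.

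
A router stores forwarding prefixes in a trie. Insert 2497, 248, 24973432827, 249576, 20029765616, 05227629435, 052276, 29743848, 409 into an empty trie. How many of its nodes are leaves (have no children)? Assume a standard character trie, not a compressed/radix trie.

Leaves are exactly the stored words that no other stored word extends.
Those words: "05227629435", "20029765616", "248", "249576", "24973432827", "29743848", "409"
Leaf count: 7

7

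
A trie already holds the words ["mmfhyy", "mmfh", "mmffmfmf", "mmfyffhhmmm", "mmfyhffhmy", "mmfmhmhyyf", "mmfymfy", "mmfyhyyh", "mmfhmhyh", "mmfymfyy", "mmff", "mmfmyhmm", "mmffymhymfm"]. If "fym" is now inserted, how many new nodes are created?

3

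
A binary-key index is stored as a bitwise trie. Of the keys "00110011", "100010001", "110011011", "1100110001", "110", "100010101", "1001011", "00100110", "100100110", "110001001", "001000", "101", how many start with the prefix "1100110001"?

1

Filter for entries beginning with "1100110001":
Matches: "1100110001"
Count: 1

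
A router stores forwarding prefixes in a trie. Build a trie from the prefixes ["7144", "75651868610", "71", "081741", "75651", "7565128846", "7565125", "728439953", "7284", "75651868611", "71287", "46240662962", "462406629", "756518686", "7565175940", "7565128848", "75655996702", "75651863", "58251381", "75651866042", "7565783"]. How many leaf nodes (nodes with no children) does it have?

16

A leaf is a node with no children — equivalently, the end of a word that is not a proper prefix of any other stored word.
Those words: "081741", "46240662962", "58251381", "71287", "7144", "728439953", "7565125", "7565128846", "7565128848", "7565175940", "75651863", "75651866042", "75651868610", "75651868611", "75655996702", "7565783"
Leaf count: 16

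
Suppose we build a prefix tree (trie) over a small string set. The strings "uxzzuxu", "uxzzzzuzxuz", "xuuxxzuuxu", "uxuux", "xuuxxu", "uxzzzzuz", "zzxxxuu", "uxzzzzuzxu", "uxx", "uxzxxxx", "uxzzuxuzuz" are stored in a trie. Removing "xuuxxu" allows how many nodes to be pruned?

After clearing the end-marker at "xuuxxu", prune upward until reaching a node still needed by another word.
The suffix "u" (1 node) is used only by "xuuxxu"; the node for "xuuxx" still has the child "z", so pruning stops there.
Nodes removed: 1

1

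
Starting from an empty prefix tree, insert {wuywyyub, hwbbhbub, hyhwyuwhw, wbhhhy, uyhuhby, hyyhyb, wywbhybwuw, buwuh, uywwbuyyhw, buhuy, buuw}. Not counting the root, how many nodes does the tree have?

Count nodes per top-level branch (shared prefixes stored once):
  'b'-branch (buhuy, buuw, buwuh): 10 nodes
  'h'-branch (hwbbhbub, hyhwyuwhw, hyyhyb): 20 nodes
  'u'-branch (uyhuhby, uywwbuyyhw): 15 nodes
  'w'-branch (wbhhhy, wuywyyub, wywbhybwuw): 22 nodes
Sum: 67

67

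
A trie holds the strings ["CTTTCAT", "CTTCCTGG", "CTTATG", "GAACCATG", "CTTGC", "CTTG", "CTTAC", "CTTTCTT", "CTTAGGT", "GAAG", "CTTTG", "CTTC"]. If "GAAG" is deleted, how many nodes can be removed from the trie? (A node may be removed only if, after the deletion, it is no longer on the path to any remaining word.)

1

After clearing the end-marker at "GAAG", prune upward until reaching a node still needed by another word.
The suffix "G" (1 node) is used only by "GAAG"; the node for "GAA" still has the child "C", so pruning stops there.
Nodes removed: 1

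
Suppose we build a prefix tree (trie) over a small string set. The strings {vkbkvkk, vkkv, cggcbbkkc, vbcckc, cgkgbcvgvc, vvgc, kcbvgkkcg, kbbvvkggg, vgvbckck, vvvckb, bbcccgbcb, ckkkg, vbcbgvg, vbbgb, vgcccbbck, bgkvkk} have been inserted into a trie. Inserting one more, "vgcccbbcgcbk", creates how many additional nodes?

4

Walking "vgcccbbcgcbk" from the root, the first 8 characters ("vgcccbbc") follow existing edges; "g" is the first miss.
Each of the 4 remaining characters creates one node.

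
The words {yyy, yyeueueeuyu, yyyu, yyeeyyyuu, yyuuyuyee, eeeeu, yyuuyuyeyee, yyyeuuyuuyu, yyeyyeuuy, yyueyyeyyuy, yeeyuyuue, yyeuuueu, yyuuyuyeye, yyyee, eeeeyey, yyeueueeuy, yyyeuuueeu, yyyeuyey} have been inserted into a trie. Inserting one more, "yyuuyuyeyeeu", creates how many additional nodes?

Walking "yyuuyuyeyeeu" from the root, the first 11 characters ("yyuuyuyeyee") follow existing edges; "u" is the first miss.
So 12 − 11 = 1 new nodes.

1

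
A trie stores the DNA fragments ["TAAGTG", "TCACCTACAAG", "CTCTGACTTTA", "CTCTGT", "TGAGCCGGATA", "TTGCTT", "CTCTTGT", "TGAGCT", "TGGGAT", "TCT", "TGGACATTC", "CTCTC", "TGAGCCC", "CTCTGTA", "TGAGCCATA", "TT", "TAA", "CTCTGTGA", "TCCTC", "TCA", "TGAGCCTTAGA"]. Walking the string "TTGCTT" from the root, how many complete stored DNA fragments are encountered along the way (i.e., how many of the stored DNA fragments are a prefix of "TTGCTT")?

Walk "TTGCTT" from the root; an end-of-word marker is hit whenever a stored word is a prefix of "TTGCTT".
Prefixes of the query that are stored words: "TT", "TTGCTT"
Count: 2

2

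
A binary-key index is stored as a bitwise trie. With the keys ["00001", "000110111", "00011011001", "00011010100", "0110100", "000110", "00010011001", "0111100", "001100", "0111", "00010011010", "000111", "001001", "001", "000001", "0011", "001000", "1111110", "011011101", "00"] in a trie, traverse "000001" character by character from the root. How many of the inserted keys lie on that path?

2

Traverse "000001" character by character; count nodes along the way that are marked as word ends.
Prefixes of the query that are stored words: "00", "000001"
Count: 2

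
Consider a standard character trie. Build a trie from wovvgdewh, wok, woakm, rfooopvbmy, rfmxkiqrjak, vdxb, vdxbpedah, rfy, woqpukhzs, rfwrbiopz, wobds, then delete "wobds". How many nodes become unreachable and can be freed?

3

Walk "wobds" from the leaf back toward the root, removing each node that no remaining word uses.
The suffix "bds" (3 nodes) is used only by "wobds"; the node for "wo" still has the child "v", so pruning stops there.
Nodes removed: 3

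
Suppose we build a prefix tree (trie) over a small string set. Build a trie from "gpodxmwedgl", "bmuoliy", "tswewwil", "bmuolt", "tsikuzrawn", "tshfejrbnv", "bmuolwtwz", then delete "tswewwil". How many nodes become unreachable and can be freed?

A node on "tswewwil"'s path can go only if nothing else ends at it or branches off below it.
The suffix "wewwil" (6 nodes) is used only by "tswewwil"; the node for "ts" still has the child "i", so pruning stops there.
Nodes removed: 6

6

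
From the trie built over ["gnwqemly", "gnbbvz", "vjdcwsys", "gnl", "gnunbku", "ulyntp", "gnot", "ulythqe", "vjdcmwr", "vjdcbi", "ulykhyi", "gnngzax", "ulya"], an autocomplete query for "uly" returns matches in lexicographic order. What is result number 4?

ulythqe

DFS of the "uly" subtree visits, in order: "ulya", "ulykhyi", "ulyntp", "ulythqe"
Position 4: ulythqe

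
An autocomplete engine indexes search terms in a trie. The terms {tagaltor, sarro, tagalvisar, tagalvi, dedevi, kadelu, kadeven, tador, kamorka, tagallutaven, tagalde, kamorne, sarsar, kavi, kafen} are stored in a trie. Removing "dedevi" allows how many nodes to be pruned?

A node on "dedevi"'s path can go only if nothing else ends at it or branches off below it.
No other word shares any prefix with "dedevi", so all 6 of its nodes go.
Nodes removed: 6

6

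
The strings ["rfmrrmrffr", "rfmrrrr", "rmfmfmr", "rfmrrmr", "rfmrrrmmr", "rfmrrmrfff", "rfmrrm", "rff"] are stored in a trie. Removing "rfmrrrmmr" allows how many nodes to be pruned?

3

After clearing the end-marker at "rfmrrrmmr", prune upward until reaching a node still needed by another word.
The suffix "mmr" (3 nodes) is used only by "rfmrrrmmr"; the node for "rfmrrr" still has the child "r", so pruning stops there.
Nodes removed: 3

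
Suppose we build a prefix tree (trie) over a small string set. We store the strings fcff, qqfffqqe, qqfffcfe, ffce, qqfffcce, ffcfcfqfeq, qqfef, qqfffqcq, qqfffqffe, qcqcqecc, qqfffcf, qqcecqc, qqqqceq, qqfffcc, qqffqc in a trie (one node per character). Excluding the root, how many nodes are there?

53

Insert word by word; a character creates a node only if that edge doesn't already exist:
  "fcff" → 4 new (f, c, f, f)
  "qqfffqqe" → 8 new (q, q, f, f, f, q, q, e)
  "qqfffcfe" → prefix "qqfff" already present; 3 new (c, f, e)
  "ffce" → prefix "f" already present; 3 new (f, c, e)
  "qqfffcce" → prefix "qqfffc" already present; 2 new (c, e)
  "ffcfcfqfeq" → prefix "ffc" already present; 7 new (f, c, f, q, f, e, q)
  "qqfef" → prefix "qqf" already present; 2 new (e, f)
  "qqfffqcq" → prefix "qqfffq" already present; 2 new (c, q)
  "qqfffqffe" → prefix "qqfffq" already present; 3 new (f, f, e)
  "qcqcqecc" → prefix "q" already present; 7 new (c, q, c, q, e, c, c)
  "qqfffcf" → prefix "qqfffcf" already present; 0 new (none)
  "qqcecqc" → prefix "qq" already present; 5 new (c, e, c, q, c)
  "qqqqceq" → prefix "qq" already present; 5 new (q, q, c, e, q)
  "qqfffcc" → prefix "qqfffcc" already present; 0 new (none)
  "qqffqc" → prefix "qqff" already present; 2 new (q, c)
Total nodes = 4 + 8 + 3 + 3 + 2 + 7 + 2 + 2 + 3 + 7 + 0 + 5 + 5 + 0 + 2 = 53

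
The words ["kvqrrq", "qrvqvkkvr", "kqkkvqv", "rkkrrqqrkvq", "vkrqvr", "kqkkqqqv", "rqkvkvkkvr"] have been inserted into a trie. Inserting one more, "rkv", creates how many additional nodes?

1

"rk" is already a path in the trie; the remaining "v" must be added.
New nodes needed: |"rkv"| − 2 = 3 − 2 = 1.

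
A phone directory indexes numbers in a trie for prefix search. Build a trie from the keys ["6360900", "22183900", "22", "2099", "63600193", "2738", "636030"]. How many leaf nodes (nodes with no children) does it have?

A leaf is a node with no children — equivalently, the end of a word that is not a proper prefix of any other stored word.
Those words: "2099", "22183900", "2738", "63600193", "636030", "6360900"
Leaf count: 6

6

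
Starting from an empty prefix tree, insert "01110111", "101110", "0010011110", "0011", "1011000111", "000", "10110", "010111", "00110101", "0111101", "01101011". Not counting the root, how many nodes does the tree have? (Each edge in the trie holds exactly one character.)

47

Insert word by word; a character creates a node only if that edge doesn't already exist:
  "01110111" → 8 new (0, 1, 1, 1, 0, 1, 1, 1)
  "101110" → 6 new (1, 0, 1, 1, 1, 0)
  "0010011110" → prefix "0" already present; 9 new (0, 1, 0, 0, 1, 1, 1, 1, 0)
  "0011" → prefix "001" already present; 1 new (1)
  "1011000111" → prefix "1011" already present; 6 new (0, 0, 0, 1, 1, 1)
  "000" → prefix "00" already present; 1 new (0)
  "10110" → prefix "10110" already present; 0 new (none)
  "010111" → prefix "01" already present; 4 new (0, 1, 1, 1)
  "00110101" → prefix "0011" already present; 4 new (0, 1, 0, 1)
  "0111101" → prefix "0111" already present; 3 new (1, 0, 1)
  "01101011" → prefix "011" already present; 5 new (0, 1, 0, 1, 1)
Total nodes = 8 + 6 + 9 + 1 + 6 + 1 + 0 + 4 + 4 + 3 + 5 = 47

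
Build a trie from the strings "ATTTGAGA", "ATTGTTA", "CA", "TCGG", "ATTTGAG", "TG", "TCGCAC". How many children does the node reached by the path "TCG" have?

2

Follow the path "TCG" to its node, then look at its outgoing edges.
Characters that immediately follow "TCG" among the stored strings: {C, G}.
That node has 2 child edges.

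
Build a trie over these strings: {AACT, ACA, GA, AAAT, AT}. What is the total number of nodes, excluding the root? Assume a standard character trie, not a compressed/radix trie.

Trace insertions, counting only characters that open a new branch:
  "AACT" → 4 new (A, A, C, T)
  "ACA" → prefix "A" already present; 2 new (C, A)
  "GA" → 2 new (G, A)
  "AAAT" → prefix "AA" already present; 2 new (A, T)
  "AT" → prefix "A" already present; 1 new (T)
Total nodes = 4 + 2 + 2 + 2 + 1 = 11

11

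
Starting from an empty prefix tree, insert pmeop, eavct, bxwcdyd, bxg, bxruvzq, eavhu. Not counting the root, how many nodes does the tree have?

25

Count nodes per top-level branch (shared prefixes stored once):
  'b'-branch (bxg, bxruvzq, bxwcdyd): 13 nodes
  'e'-branch (eavct, eavhu): 7 nodes
  'p'-branch (pmeop): 5 nodes
Sum: 25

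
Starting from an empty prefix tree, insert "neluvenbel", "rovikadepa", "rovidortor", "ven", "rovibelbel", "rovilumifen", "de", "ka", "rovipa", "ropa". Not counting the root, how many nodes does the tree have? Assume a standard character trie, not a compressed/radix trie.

50

Count nodes per top-level branch (shared prefixes stored once):
  'd'-branch (de): 2 nodes
  'k'-branch (ka): 2 nodes
  'n'-branch (neluvenbel): 10 nodes
  'r'-branch (ropa, rovibelbel, rovidortor, rovikadepa, rovilumifen, rovipa): 33 nodes
  'v'-branch (ven): 3 nodes
Sum: 50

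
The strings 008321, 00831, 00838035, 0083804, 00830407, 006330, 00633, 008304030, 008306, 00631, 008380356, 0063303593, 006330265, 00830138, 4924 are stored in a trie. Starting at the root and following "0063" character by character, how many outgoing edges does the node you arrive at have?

The children of the "0063" node are the distinct next characters among strings starting with "0063".
Distinct next characters after "0063": 1, 3.
That node has 2 child edges.

2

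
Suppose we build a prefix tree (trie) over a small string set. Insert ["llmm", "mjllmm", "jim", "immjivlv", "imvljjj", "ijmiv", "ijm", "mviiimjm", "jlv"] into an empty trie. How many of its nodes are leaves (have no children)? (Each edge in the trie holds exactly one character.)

8

A leaf is a node with no children — equivalently, the end of a word that is not a proper prefix of any other stored word.
Those words: "ijmiv", "immjivlv", "imvljjj", "jim", "jlv", "llmm", "mjllmm", "mviiimjm"
Leaf count: 8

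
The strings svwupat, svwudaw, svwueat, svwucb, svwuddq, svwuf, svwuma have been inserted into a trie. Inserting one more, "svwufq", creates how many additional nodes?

1

"svwuf" is already a path in the trie; the remaining "q" must be added.
Each of the 1 remaining characters creates one node.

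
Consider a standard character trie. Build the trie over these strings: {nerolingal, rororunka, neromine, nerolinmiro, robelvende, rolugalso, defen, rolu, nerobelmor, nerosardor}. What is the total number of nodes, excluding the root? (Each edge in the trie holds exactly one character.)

59

For each word, the new-node count is its length minus the longest prefix already in the trie:
  "nerolingal" → 10 new (n, e, r, o, l, i, n, g, a, l)
  "rororunka" → 9 new (r, o, r, o, r, u, n, k, a)
  "neromine" → prefix "nero" already present; 4 new (m, i, n, e)
  "nerolinmiro" → prefix "nerolin" already present; 4 new (m, i, r, o)
  "robelvende" → prefix "ro" already present; 8 new (b, e, l, v, e, n, d, e)
  "rolugalso" → prefix "ro" already present; 7 new (l, u, g, a, l, s, o)
  "defen" → 5 new (d, e, f, e, n)
  "rolu" → prefix "rolu" already present; 0 new (none)
  "nerobelmor" → prefix "nero" already present; 6 new (b, e, l, m, o, r)
  "nerosardor" → prefix "nero" already present; 6 new (s, a, r, d, o, r)
Total nodes = 10 + 9 + 4 + 4 + 8 + 7 + 5 + 0 + 6 + 6 = 59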